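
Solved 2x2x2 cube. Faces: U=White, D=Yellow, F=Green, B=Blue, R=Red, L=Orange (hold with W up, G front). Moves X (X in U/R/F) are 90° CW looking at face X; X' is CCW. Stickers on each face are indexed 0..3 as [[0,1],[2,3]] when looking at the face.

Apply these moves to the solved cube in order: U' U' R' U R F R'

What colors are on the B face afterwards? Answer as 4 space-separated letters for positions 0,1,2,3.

Answer: R R O B

Derivation:
After move 1 (U'): U=WWWW F=OOGG R=GGRR B=RRBB L=BBOO
After move 2 (U'): U=WWWW F=BBGG R=OORR B=GGBB L=RROO
After move 3 (R'): R=OROR U=WBWG F=BWGW D=YBYG B=YGYB
After move 4 (U): U=WWGB F=ORGW R=YGOR B=RRYB L=BWOO
After move 5 (R): R=OYRG U=WRGW F=OBGG D=YYYR B=BRWB
After move 6 (F): F=GOGB U=WROW R=GYWG D=ROYR L=BYOY
After move 7 (R'): R=YGGW U=WWOB F=GRGW D=ROYB B=RROB
Query: B face = RROB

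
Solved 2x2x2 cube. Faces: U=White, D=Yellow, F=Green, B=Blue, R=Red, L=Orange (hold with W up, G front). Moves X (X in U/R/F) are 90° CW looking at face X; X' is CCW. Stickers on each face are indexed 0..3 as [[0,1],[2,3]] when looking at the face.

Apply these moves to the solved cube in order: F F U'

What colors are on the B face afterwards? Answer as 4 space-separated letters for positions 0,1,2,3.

Answer: O R B B

Derivation:
After move 1 (F): F=GGGG U=WWOO R=WRWR D=RRYY L=OYOY
After move 2 (F): F=GGGG U=WWYY R=OROR D=WWYY L=OROR
After move 3 (U'): U=WYWY F=ORGG R=GGOR B=ORBB L=BBOR
Query: B face = ORBB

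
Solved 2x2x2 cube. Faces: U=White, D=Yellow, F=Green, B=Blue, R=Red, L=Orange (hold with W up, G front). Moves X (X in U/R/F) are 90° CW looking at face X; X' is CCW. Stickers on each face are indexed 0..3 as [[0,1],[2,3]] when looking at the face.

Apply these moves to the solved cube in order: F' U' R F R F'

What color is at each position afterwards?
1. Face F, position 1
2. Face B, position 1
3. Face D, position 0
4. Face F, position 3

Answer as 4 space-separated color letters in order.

Answer: Y R O Y

Derivation:
After move 1 (F'): F=GGGG U=WWRR R=YRYR D=OOYY L=OWOW
After move 2 (U'): U=WRWR F=OWGG R=GGYR B=YRBB L=BBOW
After move 3 (R): R=YGRG U=WWWG F=OOGY D=OBYY B=RRRB
After move 4 (F): F=GOYO U=WWWB R=WGGG D=RYYY L=BOOB
After move 5 (R): R=GWGG U=WOWO F=GYYY D=RRYR B=BRWB
After move 6 (F'): F=YYGY U=WOGG R=RWRG D=OBYR L=BOOW
Query 1: F[1] = Y
Query 2: B[1] = R
Query 3: D[0] = O
Query 4: F[3] = Y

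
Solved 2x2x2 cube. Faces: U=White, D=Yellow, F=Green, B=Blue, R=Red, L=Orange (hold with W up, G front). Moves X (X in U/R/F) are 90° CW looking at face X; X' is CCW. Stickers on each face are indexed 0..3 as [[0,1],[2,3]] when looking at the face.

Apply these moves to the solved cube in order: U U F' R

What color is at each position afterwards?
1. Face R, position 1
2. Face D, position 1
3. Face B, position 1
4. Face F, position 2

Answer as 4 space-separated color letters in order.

After move 1 (U): U=WWWW F=RRGG R=BBRR B=OOBB L=GGOO
After move 2 (U): U=WWWW F=BBGG R=OORR B=GGBB L=RROO
After move 3 (F'): F=BGBG U=WWOR R=YOYR D=ROYY L=RWOW
After move 4 (R): R=YYRO U=WGOG F=BOBY D=RBYG B=RGWB
Query 1: R[1] = Y
Query 2: D[1] = B
Query 3: B[1] = G
Query 4: F[2] = B

Answer: Y B G B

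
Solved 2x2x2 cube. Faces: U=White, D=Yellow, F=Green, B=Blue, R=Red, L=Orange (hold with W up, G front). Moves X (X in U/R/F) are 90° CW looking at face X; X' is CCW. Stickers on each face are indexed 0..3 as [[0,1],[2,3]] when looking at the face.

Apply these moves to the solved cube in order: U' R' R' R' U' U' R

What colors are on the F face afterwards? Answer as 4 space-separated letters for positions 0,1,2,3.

Answer: W B G R

Derivation:
After move 1 (U'): U=WWWW F=OOGG R=GGRR B=RRBB L=BBOO
After move 2 (R'): R=GRGR U=WBWR F=OWGW D=YOYG B=YRYB
After move 3 (R'): R=RRGG U=WYWY F=OBGR D=YWYW B=GROB
After move 4 (R'): R=RGRG U=WOWG F=OYGY D=YBYR B=WRWB
After move 5 (U'): U=OGWW F=BBGY R=OYRG B=RGWB L=WROO
After move 6 (U'): U=GWOW F=WRGY R=BBRG B=OYWB L=RGOO
After move 7 (R): R=RBGB U=GROY F=WBGR D=YWYO B=WYWB
Query: F face = WBGR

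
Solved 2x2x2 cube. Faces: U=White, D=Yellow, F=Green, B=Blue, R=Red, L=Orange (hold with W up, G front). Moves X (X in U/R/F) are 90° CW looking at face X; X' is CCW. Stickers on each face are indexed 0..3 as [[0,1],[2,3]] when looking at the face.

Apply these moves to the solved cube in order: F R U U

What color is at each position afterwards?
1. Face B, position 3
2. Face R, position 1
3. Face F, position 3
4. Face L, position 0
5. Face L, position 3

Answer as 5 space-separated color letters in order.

After move 1 (F): F=GGGG U=WWOO R=WRWR D=RRYY L=OYOY
After move 2 (R): R=WWRR U=WGOG F=GRGY D=RBYB B=OBWB
After move 3 (U): U=OWGG F=WWGY R=OBRR B=OYWB L=GROY
After move 4 (U): U=GOGW F=OBGY R=OYRR B=GRWB L=WWOY
Query 1: B[3] = B
Query 2: R[1] = Y
Query 3: F[3] = Y
Query 4: L[0] = W
Query 5: L[3] = Y

Answer: B Y Y W Y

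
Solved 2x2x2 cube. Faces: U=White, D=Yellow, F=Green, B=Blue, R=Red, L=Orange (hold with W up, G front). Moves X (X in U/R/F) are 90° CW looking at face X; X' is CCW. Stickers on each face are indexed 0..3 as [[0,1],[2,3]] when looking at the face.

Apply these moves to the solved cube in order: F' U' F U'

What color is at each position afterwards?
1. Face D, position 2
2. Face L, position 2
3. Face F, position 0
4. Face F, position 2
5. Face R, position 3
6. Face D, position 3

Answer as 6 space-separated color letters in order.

After move 1 (F'): F=GGGG U=WWRR R=YRYR D=OOYY L=OWOW
After move 2 (U'): U=WRWR F=OWGG R=GGYR B=YRBB L=BBOW
After move 3 (F): F=GOGW U=WRWB R=WGRR D=YGYY L=BOOO
After move 4 (U'): U=RBWW F=BOGW R=GORR B=WGBB L=YROO
Query 1: D[2] = Y
Query 2: L[2] = O
Query 3: F[0] = B
Query 4: F[2] = G
Query 5: R[3] = R
Query 6: D[3] = Y

Answer: Y O B G R Y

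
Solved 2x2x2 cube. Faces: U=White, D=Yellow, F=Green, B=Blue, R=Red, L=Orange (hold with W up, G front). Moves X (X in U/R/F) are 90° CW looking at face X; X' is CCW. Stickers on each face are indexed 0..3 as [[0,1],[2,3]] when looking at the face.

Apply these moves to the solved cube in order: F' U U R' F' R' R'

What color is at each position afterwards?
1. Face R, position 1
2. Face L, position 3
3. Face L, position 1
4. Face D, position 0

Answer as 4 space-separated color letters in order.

After move 1 (F'): F=GGGG U=WWRR R=YRYR D=OOYY L=OWOW
After move 2 (U): U=RWRW F=YRGG R=BBYR B=OWBB L=GGOW
After move 3 (U): U=RRWW F=BBGG R=OWYR B=GGBB L=YROW
After move 4 (R'): R=WROY U=RBWG F=BRGW D=OBYG B=YGOB
After move 5 (F'): F=RWBG U=RBWO R=BROY D=RWYG L=YGOW
After move 6 (R'): R=RYBO U=ROWY F=RBBO D=RWYG B=GGWB
After move 7 (R'): R=YORB U=RWWG F=ROBY D=RBYO B=GGWB
Query 1: R[1] = O
Query 2: L[3] = W
Query 3: L[1] = G
Query 4: D[0] = R

Answer: O W G R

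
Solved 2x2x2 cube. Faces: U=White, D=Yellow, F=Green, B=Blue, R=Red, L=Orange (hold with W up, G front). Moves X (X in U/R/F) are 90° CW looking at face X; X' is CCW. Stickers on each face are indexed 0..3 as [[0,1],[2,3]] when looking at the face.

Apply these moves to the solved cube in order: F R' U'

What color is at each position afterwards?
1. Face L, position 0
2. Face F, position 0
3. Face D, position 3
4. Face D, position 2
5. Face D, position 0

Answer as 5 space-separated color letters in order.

After move 1 (F): F=GGGG U=WWOO R=WRWR D=RRYY L=OYOY
After move 2 (R'): R=RRWW U=WBOB F=GWGO D=RGYG B=YBRB
After move 3 (U'): U=BBWO F=OYGO R=GWWW B=RRRB L=YBOY
Query 1: L[0] = Y
Query 2: F[0] = O
Query 3: D[3] = G
Query 4: D[2] = Y
Query 5: D[0] = R

Answer: Y O G Y R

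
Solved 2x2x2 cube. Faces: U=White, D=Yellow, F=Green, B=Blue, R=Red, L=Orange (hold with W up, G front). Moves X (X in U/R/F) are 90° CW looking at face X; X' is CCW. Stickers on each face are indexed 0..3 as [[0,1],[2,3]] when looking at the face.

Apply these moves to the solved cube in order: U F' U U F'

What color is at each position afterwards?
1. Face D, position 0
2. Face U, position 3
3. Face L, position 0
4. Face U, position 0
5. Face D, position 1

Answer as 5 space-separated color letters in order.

Answer: B Y Y R W

Derivation:
After move 1 (U): U=WWWW F=RRGG R=BBRR B=OOBB L=GGOO
After move 2 (F'): F=RGRG U=WWBR R=YBYR D=GOYY L=GWOW
After move 3 (U): U=BWRW F=YBRG R=OOYR B=GWBB L=RGOW
After move 4 (U): U=RBWW F=OORG R=GWYR B=RGBB L=YBOW
After move 5 (F'): F=OGOR U=RBGY R=OWGR D=BWYY L=YWOW
Query 1: D[0] = B
Query 2: U[3] = Y
Query 3: L[0] = Y
Query 4: U[0] = R
Query 5: D[1] = W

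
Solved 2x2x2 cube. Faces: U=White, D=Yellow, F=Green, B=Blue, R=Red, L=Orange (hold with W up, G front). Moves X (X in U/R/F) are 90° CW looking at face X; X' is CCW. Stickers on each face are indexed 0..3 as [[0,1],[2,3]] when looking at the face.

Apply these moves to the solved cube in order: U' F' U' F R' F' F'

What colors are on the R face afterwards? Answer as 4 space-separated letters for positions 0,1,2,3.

After move 1 (U'): U=WWWW F=OOGG R=GGRR B=RRBB L=BBOO
After move 2 (F'): F=OGOG U=WWGR R=YGYR D=BOYY L=BWOW
After move 3 (U'): U=WRWG F=BWOG R=OGYR B=YGBB L=RROW
After move 4 (F): F=OBGW U=WRWR R=WGGR D=YOYY L=RBOO
After move 5 (R'): R=GRWG U=WBWY F=ORGR D=YBYW B=YGOB
After move 6 (F'): F=RROG U=WBGW R=BRYG D=BOYW L=RYOW
After move 7 (F'): F=RGRO U=WBBY R=ORBG D=YWYW L=RWOG
Query: R face = ORBG

Answer: O R B G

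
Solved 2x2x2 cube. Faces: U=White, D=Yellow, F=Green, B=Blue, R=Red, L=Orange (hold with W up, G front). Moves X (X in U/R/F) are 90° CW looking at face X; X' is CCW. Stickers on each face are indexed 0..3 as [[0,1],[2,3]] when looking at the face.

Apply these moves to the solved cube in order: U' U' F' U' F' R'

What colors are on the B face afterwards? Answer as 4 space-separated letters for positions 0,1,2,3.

Answer: Y O W B

Derivation:
After move 1 (U'): U=WWWW F=OOGG R=GGRR B=RRBB L=BBOO
After move 2 (U'): U=WWWW F=BBGG R=OORR B=GGBB L=RROO
After move 3 (F'): F=BGBG U=WWOR R=YOYR D=ROYY L=RWOW
After move 4 (U'): U=WRWO F=RWBG R=BGYR B=YOBB L=GGOW
After move 5 (F'): F=WGRB U=WRBY R=OGRR D=GWYY L=GOOW
After move 6 (R'): R=GROR U=WBBY F=WRRY D=GGYB B=YOWB
Query: B face = YOWB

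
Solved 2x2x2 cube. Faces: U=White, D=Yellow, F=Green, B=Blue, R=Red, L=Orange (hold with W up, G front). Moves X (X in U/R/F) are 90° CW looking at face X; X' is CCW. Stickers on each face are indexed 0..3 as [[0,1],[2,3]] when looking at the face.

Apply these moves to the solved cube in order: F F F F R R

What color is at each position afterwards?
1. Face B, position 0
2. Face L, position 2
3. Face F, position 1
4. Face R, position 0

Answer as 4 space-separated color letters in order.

Answer: G O B R

Derivation:
After move 1 (F): F=GGGG U=WWOO R=WRWR D=RRYY L=OYOY
After move 2 (F): F=GGGG U=WWYY R=OROR D=WWYY L=OROR
After move 3 (F): F=GGGG U=WWRR R=YRYR D=OOYY L=OWOW
After move 4 (F): F=GGGG U=WWWW R=RRRR D=YYYY L=OOOO
After move 5 (R): R=RRRR U=WGWG F=GYGY D=YBYB B=WBWB
After move 6 (R): R=RRRR U=WYWY F=GBGB D=YWYW B=GBGB
Query 1: B[0] = G
Query 2: L[2] = O
Query 3: F[1] = B
Query 4: R[0] = R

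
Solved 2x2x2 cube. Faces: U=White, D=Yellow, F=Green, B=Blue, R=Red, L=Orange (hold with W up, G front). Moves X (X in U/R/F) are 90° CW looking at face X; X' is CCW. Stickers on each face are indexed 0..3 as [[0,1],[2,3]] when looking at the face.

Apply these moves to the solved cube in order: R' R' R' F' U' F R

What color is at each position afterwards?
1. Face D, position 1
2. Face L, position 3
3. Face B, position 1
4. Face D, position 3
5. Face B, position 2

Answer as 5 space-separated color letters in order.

After move 1 (R'): R=RRRR U=WBWB F=GWGW D=YGYG B=YBYB
After move 2 (R'): R=RRRR U=WYWY F=GBGB D=YWYW B=GBGB
After move 3 (R'): R=RRRR U=WGWG F=GYGY D=YBYB B=WBWB
After move 4 (F'): F=YYGG U=WGRR R=BRYR D=OOYB L=OGOW
After move 5 (U'): U=GRWR F=OGGG R=YYYR B=BRWB L=WBOW
After move 6 (F): F=GOGG U=GRWB R=WYRR D=YYYB L=WOOO
After move 7 (R): R=RWRY U=GOWG F=GYGB D=YWYB B=BRRB
Query 1: D[1] = W
Query 2: L[3] = O
Query 3: B[1] = R
Query 4: D[3] = B
Query 5: B[2] = R

Answer: W O R B R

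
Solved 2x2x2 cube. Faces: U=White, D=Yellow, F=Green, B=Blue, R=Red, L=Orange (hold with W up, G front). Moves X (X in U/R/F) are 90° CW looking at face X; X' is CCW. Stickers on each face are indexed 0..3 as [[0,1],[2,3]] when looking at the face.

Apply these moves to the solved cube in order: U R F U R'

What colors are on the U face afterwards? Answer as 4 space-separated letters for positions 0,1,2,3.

After move 1 (U): U=WWWW F=RRGG R=BBRR B=OOBB L=GGOO
After move 2 (R): R=RBRB U=WRWG F=RYGY D=YBYO B=WOWB
After move 3 (F): F=GRYY U=WROG R=WBGB D=RRYO L=GYOB
After move 4 (U): U=OWGR F=WBYY R=WOGB B=GYWB L=GROB
After move 5 (R'): R=OBWG U=OWGG F=WWYR D=RBYY B=OYRB
Query: U face = OWGG

Answer: O W G G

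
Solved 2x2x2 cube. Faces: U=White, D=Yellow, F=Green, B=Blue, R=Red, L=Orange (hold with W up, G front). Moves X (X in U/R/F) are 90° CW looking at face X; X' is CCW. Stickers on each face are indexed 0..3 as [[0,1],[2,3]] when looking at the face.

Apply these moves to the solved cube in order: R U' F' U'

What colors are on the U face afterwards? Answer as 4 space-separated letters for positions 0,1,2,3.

After move 1 (R): R=RRRR U=WGWG F=GYGY D=YBYB B=WBWB
After move 2 (U'): U=GGWW F=OOGY R=GYRR B=RRWB L=WBOO
After move 3 (F'): F=OYOG U=GGGR R=BYYR D=BOYB L=WWOW
After move 4 (U'): U=GRGG F=WWOG R=OYYR B=BYWB L=RROW
Query: U face = GRGG

Answer: G R G G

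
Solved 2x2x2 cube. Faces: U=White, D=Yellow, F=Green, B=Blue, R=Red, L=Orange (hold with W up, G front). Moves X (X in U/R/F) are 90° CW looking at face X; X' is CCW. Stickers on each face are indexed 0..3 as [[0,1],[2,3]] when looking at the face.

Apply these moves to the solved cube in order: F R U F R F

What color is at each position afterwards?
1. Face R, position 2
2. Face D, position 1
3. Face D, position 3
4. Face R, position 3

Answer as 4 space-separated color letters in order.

After move 1 (F): F=GGGG U=WWOO R=WRWR D=RRYY L=OYOY
After move 2 (R): R=WWRR U=WGOG F=GRGY D=RBYB B=OBWB
After move 3 (U): U=OWGG F=WWGY R=OBRR B=OYWB L=GROY
After move 4 (F): F=GWYW U=OWYR R=GBGR D=ROYB L=GROB
After move 5 (R): R=GGRB U=OWYW F=GOYB D=RWYO B=RYWB
After move 6 (F): F=YGBO U=OWBR R=YGWB D=RGYO L=GROW
Query 1: R[2] = W
Query 2: D[1] = G
Query 3: D[3] = O
Query 4: R[3] = B

Answer: W G O B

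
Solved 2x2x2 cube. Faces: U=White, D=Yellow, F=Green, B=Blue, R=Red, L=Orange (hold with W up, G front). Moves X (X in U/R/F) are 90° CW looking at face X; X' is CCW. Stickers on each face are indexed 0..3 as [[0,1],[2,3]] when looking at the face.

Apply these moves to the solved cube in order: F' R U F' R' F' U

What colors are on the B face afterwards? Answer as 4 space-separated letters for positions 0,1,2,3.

Answer: G O W B

Derivation:
After move 1 (F'): F=GGGG U=WWRR R=YRYR D=OOYY L=OWOW
After move 2 (R): R=YYRR U=WGRG F=GOGY D=OBYB B=RBWB
After move 3 (U): U=RWGG F=YYGY R=RBRR B=OWWB L=GOOW
After move 4 (F'): F=YYYG U=RWRR R=BBOR D=OWYB L=GGOG
After move 5 (R'): R=BRBO U=RWRO F=YWYR D=OYYG B=BWWB
After move 6 (F'): F=WRYY U=RWBB R=YROO D=GGYG L=GOOR
After move 7 (U): U=BRBW F=YRYY R=BWOO B=GOWB L=WROR
Query: B face = GOWB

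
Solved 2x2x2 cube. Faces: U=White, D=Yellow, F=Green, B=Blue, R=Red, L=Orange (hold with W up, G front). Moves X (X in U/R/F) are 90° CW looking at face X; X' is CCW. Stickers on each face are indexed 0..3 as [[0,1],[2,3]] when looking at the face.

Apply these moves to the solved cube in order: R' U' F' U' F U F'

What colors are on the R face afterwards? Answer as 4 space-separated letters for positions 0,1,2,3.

After move 1 (R'): R=RRRR U=WBWB F=GWGW D=YGYG B=YBYB
After move 2 (U'): U=BBWW F=OOGW R=GWRR B=RRYB L=YBOO
After move 3 (F'): F=OWOG U=BBGR R=GWYR D=BOYG L=YWOW
After move 4 (U'): U=BRBG F=YWOG R=OWYR B=GWYB L=RROW
After move 5 (F): F=OYGW U=BRWR R=BWGR D=YOYG L=RBOO
After move 6 (U): U=WBRR F=BWGW R=GWGR B=RBYB L=OYOO
After move 7 (F'): F=WWBG U=WBGG R=OWYR D=YOYG L=OROR
Query: R face = OWYR

Answer: O W Y R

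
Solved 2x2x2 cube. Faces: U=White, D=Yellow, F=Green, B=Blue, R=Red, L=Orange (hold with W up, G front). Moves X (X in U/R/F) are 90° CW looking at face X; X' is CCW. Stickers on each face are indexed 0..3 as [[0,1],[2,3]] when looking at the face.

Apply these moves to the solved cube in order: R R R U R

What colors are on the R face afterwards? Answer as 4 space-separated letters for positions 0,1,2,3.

Answer: R Y R B

Derivation:
After move 1 (R): R=RRRR U=WGWG F=GYGY D=YBYB B=WBWB
After move 2 (R): R=RRRR U=WYWY F=GBGB D=YWYW B=GBGB
After move 3 (R): R=RRRR U=WBWB F=GWGW D=YGYG B=YBYB
After move 4 (U): U=WWBB F=RRGW R=YBRR B=OOYB L=GWOO
After move 5 (R): R=RYRB U=WRBW F=RGGG D=YYYO B=BOWB
Query: R face = RYRB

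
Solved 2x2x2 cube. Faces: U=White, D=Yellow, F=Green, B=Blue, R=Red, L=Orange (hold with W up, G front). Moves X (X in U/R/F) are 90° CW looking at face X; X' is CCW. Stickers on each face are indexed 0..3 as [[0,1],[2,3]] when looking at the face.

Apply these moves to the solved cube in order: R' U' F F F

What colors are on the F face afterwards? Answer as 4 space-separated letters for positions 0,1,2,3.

After move 1 (R'): R=RRRR U=WBWB F=GWGW D=YGYG B=YBYB
After move 2 (U'): U=BBWW F=OOGW R=GWRR B=RRYB L=YBOO
After move 3 (F): F=GOWO U=BBOB R=WWWR D=RGYG L=YYOG
After move 4 (F): F=WGOO U=BBGY R=OWBR D=WWYG L=YROG
After move 5 (F): F=OWOG U=BBGR R=GWYR D=BOYG L=YWOW
Query: F face = OWOG

Answer: O W O G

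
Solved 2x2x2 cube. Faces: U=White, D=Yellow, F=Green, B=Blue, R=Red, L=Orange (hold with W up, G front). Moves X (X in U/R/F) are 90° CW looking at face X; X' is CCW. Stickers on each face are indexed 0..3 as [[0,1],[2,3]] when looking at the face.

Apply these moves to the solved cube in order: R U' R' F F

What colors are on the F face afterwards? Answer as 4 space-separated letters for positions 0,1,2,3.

Answer: W G G O

Derivation:
After move 1 (R): R=RRRR U=WGWG F=GYGY D=YBYB B=WBWB
After move 2 (U'): U=GGWW F=OOGY R=GYRR B=RRWB L=WBOO
After move 3 (R'): R=YRGR U=GWWR F=OGGW D=YOYY B=BRBB
After move 4 (F): F=GOWG U=GWOB R=WRRR D=GYYY L=WYOO
After move 5 (F): F=WGGO U=GWOY R=ORBR D=RWYY L=WGOY
Query: F face = WGGO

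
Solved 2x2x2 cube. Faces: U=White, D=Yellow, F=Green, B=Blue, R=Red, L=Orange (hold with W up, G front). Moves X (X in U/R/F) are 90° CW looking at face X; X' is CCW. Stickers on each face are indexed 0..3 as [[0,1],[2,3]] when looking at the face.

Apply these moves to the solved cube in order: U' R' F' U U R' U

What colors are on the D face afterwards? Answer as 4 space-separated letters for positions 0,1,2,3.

Answer: B R Y G

Derivation:
After move 1 (U'): U=WWWW F=OOGG R=GGRR B=RRBB L=BBOO
After move 2 (R'): R=GRGR U=WBWR F=OWGW D=YOYG B=YRYB
After move 3 (F'): F=WWOG U=WBGG R=ORYR D=BOYG L=BROW
After move 4 (U): U=GWGB F=OROG R=YRYR B=BRYB L=WWOW
After move 5 (U): U=GGBW F=YROG R=BRYR B=WWYB L=OROW
After move 6 (R'): R=RRBY U=GYBW F=YGOW D=BRYG B=GWOB
After move 7 (U): U=BGWY F=RROW R=GWBY B=OROB L=YGOW
Query: D face = BRYG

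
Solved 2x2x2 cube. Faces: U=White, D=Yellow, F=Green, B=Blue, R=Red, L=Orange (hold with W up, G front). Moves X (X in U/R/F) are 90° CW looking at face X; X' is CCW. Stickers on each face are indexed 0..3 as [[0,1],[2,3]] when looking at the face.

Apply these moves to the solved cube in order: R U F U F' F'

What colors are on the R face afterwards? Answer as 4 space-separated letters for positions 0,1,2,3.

After move 1 (R): R=RRRR U=WGWG F=GYGY D=YBYB B=WBWB
After move 2 (U): U=WWGG F=RRGY R=WBRR B=OOWB L=GYOO
After move 3 (F): F=GRYR U=WWOY R=GBGR D=RWYB L=GYOB
After move 4 (U): U=OWYW F=GBYR R=OOGR B=GYWB L=GROB
After move 5 (F'): F=BRGY U=OWOG R=WORR D=RBYB L=GWOY
After move 6 (F'): F=RYBG U=OWWR R=BORR D=WYYB L=GGOO
Query: R face = BORR

Answer: B O R R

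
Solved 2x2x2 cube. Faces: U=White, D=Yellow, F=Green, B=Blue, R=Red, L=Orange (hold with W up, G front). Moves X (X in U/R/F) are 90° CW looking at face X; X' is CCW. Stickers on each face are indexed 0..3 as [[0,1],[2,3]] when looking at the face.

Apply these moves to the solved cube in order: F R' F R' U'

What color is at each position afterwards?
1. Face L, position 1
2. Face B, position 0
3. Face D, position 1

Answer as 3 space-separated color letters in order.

Answer: B R G

Derivation:
After move 1 (F): F=GGGG U=WWOO R=WRWR D=RRYY L=OYOY
After move 2 (R'): R=RRWW U=WBOB F=GWGO D=RGYG B=YBRB
After move 3 (F): F=GGOW U=WBYY R=ORBW D=WRYG L=OROG
After move 4 (R'): R=RWOB U=WRYY F=GBOY D=WGYW B=GBRB
After move 5 (U'): U=RYWY F=OROY R=GBOB B=RWRB L=GBOG
Query 1: L[1] = B
Query 2: B[0] = R
Query 3: D[1] = G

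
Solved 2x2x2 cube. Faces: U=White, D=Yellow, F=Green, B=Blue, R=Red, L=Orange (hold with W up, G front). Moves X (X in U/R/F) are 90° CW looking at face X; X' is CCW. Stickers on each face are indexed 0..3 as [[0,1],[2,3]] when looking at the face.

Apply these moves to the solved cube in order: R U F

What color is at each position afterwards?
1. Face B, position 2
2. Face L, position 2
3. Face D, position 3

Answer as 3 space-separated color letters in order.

Answer: W O B

Derivation:
After move 1 (R): R=RRRR U=WGWG F=GYGY D=YBYB B=WBWB
After move 2 (U): U=WWGG F=RRGY R=WBRR B=OOWB L=GYOO
After move 3 (F): F=GRYR U=WWOY R=GBGR D=RWYB L=GYOB
Query 1: B[2] = W
Query 2: L[2] = O
Query 3: D[3] = B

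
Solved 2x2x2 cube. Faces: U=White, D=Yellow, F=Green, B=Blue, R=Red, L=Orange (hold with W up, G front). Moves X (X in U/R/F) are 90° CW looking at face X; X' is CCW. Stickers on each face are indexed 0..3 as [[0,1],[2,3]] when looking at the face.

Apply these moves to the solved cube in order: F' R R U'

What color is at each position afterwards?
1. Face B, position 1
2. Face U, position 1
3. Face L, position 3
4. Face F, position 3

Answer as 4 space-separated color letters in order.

After move 1 (F'): F=GGGG U=WWRR R=YRYR D=OOYY L=OWOW
After move 2 (R): R=YYRR U=WGRG F=GOGY D=OBYB B=RBWB
After move 3 (R): R=RYRY U=WORY F=GBGB D=OWYR B=GBGB
After move 4 (U'): U=OYWR F=OWGB R=GBRY B=RYGB L=GBOW
Query 1: B[1] = Y
Query 2: U[1] = Y
Query 3: L[3] = W
Query 4: F[3] = B

Answer: Y Y W B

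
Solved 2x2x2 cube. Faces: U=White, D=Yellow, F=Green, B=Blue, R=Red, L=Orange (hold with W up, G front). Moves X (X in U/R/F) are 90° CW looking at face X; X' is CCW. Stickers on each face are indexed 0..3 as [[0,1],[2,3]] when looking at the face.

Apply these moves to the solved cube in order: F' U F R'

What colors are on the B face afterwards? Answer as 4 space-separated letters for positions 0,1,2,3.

Answer: Y W B B

Derivation:
After move 1 (F'): F=GGGG U=WWRR R=YRYR D=OOYY L=OWOW
After move 2 (U): U=RWRW F=YRGG R=BBYR B=OWBB L=GGOW
After move 3 (F): F=GYGR U=RWWG R=RBWR D=YBYY L=GOOO
After move 4 (R'): R=BRRW U=RBWO F=GWGG D=YYYR B=YWBB
Query: B face = YWBB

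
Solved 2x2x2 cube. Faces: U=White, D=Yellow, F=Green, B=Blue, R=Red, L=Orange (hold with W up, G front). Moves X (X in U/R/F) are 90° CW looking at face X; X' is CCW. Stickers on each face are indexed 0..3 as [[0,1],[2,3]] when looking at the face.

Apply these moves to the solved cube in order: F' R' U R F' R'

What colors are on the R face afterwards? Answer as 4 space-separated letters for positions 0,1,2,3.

After move 1 (F'): F=GGGG U=WWRR R=YRYR D=OOYY L=OWOW
After move 2 (R'): R=RRYY U=WBRB F=GWGR D=OGYG B=YBOB
After move 3 (U): U=RWBB F=RRGR R=YBYY B=OWOB L=GWOW
After move 4 (R): R=YYYB U=RRBR F=RGGG D=OOYO B=BWWB
After move 5 (F'): F=GGRG U=RRYY R=OYOB D=WWYO L=GROB
After move 6 (R'): R=YBOO U=RWYB F=GRRY D=WGYG B=OWWB
Query: R face = YBOO

Answer: Y B O O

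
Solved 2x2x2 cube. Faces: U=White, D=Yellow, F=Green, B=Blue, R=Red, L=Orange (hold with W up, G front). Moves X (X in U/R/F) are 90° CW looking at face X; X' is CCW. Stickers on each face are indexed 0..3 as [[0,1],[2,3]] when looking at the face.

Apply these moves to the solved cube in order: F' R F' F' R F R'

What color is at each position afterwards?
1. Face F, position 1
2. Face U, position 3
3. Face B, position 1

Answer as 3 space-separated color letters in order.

After move 1 (F'): F=GGGG U=WWRR R=YRYR D=OOYY L=OWOW
After move 2 (R): R=YYRR U=WGRG F=GOGY D=OBYB B=RBWB
After move 3 (F'): F=OYGG U=WGYR R=BYOR D=WWYB L=OGOR
After move 4 (F'): F=YGOG U=WGBO R=WYWR D=GRYB L=OROY
After move 5 (R): R=WWRY U=WGBG F=YROB D=GWYR B=OBGB
After move 6 (F): F=OYBR U=WGYR R=BWGY D=RWYR L=OGOW
After move 7 (R'): R=WYBG U=WGYO F=OGBR D=RYYR B=RBWB
Query 1: F[1] = G
Query 2: U[3] = O
Query 3: B[1] = B

Answer: G O B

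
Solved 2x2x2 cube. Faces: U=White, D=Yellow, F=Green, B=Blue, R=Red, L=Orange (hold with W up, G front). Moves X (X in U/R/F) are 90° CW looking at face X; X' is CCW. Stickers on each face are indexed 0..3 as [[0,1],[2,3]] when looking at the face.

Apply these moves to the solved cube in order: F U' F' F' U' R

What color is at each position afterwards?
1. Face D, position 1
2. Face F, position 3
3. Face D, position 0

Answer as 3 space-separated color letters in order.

After move 1 (F): F=GGGG U=WWOO R=WRWR D=RRYY L=OYOY
After move 2 (U'): U=WOWO F=OYGG R=GGWR B=WRBB L=BBOY
After move 3 (F'): F=YGOG U=WOGW R=RGRR D=BYYY L=BOOW
After move 4 (F'): F=GGYO U=WORR R=YGBR D=OWYY L=BWOG
After move 5 (U'): U=ORWR F=BWYO R=GGBR B=YGBB L=WROG
After move 6 (R): R=BGRG U=OWWO F=BWYY D=OBYY B=RGRB
Query 1: D[1] = B
Query 2: F[3] = Y
Query 3: D[0] = O

Answer: B Y O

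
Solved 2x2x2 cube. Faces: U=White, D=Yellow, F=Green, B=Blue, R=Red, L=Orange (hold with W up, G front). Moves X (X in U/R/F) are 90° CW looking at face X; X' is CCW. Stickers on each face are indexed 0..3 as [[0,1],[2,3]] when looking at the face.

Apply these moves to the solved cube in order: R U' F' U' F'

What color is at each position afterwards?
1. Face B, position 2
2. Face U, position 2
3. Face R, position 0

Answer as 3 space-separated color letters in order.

After move 1 (R): R=RRRR U=WGWG F=GYGY D=YBYB B=WBWB
After move 2 (U'): U=GGWW F=OOGY R=GYRR B=RRWB L=WBOO
After move 3 (F'): F=OYOG U=GGGR R=BYYR D=BOYB L=WWOW
After move 4 (U'): U=GRGG F=WWOG R=OYYR B=BYWB L=RROW
After move 5 (F'): F=WGWO U=GROY R=OYBR D=RWYB L=RGOG
Query 1: B[2] = W
Query 2: U[2] = O
Query 3: R[0] = O

Answer: W O O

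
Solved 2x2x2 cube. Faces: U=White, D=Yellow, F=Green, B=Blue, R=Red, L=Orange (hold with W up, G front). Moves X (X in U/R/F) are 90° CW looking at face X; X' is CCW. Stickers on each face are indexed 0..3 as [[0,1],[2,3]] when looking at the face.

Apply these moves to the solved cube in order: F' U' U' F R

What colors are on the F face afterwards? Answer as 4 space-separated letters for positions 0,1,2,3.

Answer: G O G Y

Derivation:
After move 1 (F'): F=GGGG U=WWRR R=YRYR D=OOYY L=OWOW
After move 2 (U'): U=WRWR F=OWGG R=GGYR B=YRBB L=BBOW
After move 3 (U'): U=RRWW F=BBGG R=OWYR B=GGBB L=YROW
After move 4 (F): F=GBGB U=RRWR R=WWWR D=YOYY L=YOOO
After move 5 (R): R=WWRW U=RBWB F=GOGY D=YBYG B=RGRB
Query: F face = GOGY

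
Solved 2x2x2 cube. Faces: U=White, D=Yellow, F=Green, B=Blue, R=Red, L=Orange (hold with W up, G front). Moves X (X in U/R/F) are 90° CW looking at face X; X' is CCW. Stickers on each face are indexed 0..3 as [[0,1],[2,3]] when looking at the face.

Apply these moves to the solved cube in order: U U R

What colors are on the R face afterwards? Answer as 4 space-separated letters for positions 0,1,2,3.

Answer: R O R O

Derivation:
After move 1 (U): U=WWWW F=RRGG R=BBRR B=OOBB L=GGOO
After move 2 (U): U=WWWW F=BBGG R=OORR B=GGBB L=RROO
After move 3 (R): R=RORO U=WBWG F=BYGY D=YBYG B=WGWB
Query: R face = RORO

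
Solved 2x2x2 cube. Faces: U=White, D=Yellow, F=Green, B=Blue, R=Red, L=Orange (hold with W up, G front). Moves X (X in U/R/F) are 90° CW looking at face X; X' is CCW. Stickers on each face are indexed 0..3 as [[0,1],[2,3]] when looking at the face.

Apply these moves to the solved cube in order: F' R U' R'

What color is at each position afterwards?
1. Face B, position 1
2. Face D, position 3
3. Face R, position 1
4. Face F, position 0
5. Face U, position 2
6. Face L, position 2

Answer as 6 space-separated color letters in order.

After move 1 (F'): F=GGGG U=WWRR R=YRYR D=OOYY L=OWOW
After move 2 (R): R=YYRR U=WGRG F=GOGY D=OBYB B=RBWB
After move 3 (U'): U=GGWR F=OWGY R=GORR B=YYWB L=RBOW
After move 4 (R'): R=ORGR U=GWWY F=OGGR D=OWYY B=BYBB
Query 1: B[1] = Y
Query 2: D[3] = Y
Query 3: R[1] = R
Query 4: F[0] = O
Query 5: U[2] = W
Query 6: L[2] = O

Answer: Y Y R O W O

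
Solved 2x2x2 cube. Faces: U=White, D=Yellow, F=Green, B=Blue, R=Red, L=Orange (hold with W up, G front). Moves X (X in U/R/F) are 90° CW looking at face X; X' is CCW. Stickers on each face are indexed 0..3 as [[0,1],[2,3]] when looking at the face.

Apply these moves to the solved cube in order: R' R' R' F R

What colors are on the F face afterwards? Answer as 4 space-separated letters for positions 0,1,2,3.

Answer: G R Y B

Derivation:
After move 1 (R'): R=RRRR U=WBWB F=GWGW D=YGYG B=YBYB
After move 2 (R'): R=RRRR U=WYWY F=GBGB D=YWYW B=GBGB
After move 3 (R'): R=RRRR U=WGWG F=GYGY D=YBYB B=WBWB
After move 4 (F): F=GGYY U=WGOO R=WRGR D=RRYB L=OYOB
After move 5 (R): R=GWRR U=WGOY F=GRYB D=RWYW B=OBGB
Query: F face = GRYB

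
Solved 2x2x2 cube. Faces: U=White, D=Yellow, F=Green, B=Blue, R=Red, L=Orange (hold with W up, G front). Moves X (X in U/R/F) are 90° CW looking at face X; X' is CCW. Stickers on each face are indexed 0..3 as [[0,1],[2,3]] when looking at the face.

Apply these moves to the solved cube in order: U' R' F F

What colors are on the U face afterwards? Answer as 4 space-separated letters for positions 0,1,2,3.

Answer: W B O Y

Derivation:
After move 1 (U'): U=WWWW F=OOGG R=GGRR B=RRBB L=BBOO
After move 2 (R'): R=GRGR U=WBWR F=OWGW D=YOYG B=YRYB
After move 3 (F): F=GOWW U=WBOB R=WRRR D=GGYG L=BYOO
After move 4 (F): F=WGWO U=WBOY R=ORBR D=RWYG L=BGOG
Query: U face = WBOY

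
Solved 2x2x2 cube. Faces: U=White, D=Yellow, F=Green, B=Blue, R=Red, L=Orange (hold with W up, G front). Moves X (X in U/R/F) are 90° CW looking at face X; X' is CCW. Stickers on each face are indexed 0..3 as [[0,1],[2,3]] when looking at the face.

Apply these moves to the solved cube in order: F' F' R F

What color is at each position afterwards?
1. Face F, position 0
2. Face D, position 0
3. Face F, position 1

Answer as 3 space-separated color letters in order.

After move 1 (F'): F=GGGG U=WWRR R=YRYR D=OOYY L=OWOW
After move 2 (F'): F=GGGG U=WWYY R=OROR D=WWYY L=OROR
After move 3 (R): R=OORR U=WGYG F=GWGY D=WBYB B=YBWB
After move 4 (F): F=GGYW U=WGRR R=YOGR D=ROYB L=OWOB
Query 1: F[0] = G
Query 2: D[0] = R
Query 3: F[1] = G

Answer: G R G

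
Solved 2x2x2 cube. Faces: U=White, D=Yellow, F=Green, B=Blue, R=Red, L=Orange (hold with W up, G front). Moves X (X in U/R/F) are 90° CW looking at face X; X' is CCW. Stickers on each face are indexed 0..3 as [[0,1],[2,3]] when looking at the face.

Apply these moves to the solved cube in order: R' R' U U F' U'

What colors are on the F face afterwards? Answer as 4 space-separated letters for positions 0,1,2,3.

Answer: R W G G

Derivation:
After move 1 (R'): R=RRRR U=WBWB F=GWGW D=YGYG B=YBYB
After move 2 (R'): R=RRRR U=WYWY F=GBGB D=YWYW B=GBGB
After move 3 (U): U=WWYY F=RRGB R=GBRR B=OOGB L=GBOO
After move 4 (U): U=YWYW F=GBGB R=OORR B=GBGB L=RROO
After move 5 (F'): F=BBGG U=YWOR R=WOYR D=ROYW L=RWOY
After move 6 (U'): U=WRYO F=RWGG R=BBYR B=WOGB L=GBOY
Query: F face = RWGG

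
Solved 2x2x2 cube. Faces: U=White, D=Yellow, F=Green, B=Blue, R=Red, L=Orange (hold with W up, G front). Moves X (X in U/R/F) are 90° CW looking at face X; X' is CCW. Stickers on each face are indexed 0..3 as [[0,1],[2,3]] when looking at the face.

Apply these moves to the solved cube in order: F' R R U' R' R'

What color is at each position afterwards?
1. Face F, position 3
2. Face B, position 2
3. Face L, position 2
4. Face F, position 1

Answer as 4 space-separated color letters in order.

After move 1 (F'): F=GGGG U=WWRR R=YRYR D=OOYY L=OWOW
After move 2 (R): R=YYRR U=WGRG F=GOGY D=OBYB B=RBWB
After move 3 (R): R=RYRY U=WORY F=GBGB D=OWYR B=GBGB
After move 4 (U'): U=OYWR F=OWGB R=GBRY B=RYGB L=GBOW
After move 5 (R'): R=BYGR U=OGWR F=OYGR D=OWYB B=RYWB
After move 6 (R'): R=YRBG U=OWWR F=OGGR D=OYYR B=BYWB
Query 1: F[3] = R
Query 2: B[2] = W
Query 3: L[2] = O
Query 4: F[1] = G

Answer: R W O G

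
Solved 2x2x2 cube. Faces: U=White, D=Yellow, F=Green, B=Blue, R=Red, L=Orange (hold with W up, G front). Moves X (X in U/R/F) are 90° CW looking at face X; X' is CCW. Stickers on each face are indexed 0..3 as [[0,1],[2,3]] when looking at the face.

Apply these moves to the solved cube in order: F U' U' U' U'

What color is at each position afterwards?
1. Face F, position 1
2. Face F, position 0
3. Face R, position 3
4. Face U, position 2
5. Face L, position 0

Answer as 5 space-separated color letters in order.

After move 1 (F): F=GGGG U=WWOO R=WRWR D=RRYY L=OYOY
After move 2 (U'): U=WOWO F=OYGG R=GGWR B=WRBB L=BBOY
After move 3 (U'): U=OOWW F=BBGG R=OYWR B=GGBB L=WROY
After move 4 (U'): U=OWOW F=WRGG R=BBWR B=OYBB L=GGOY
After move 5 (U'): U=WWOO F=GGGG R=WRWR B=BBBB L=OYOY
Query 1: F[1] = G
Query 2: F[0] = G
Query 3: R[3] = R
Query 4: U[2] = O
Query 5: L[0] = O

Answer: G G R O O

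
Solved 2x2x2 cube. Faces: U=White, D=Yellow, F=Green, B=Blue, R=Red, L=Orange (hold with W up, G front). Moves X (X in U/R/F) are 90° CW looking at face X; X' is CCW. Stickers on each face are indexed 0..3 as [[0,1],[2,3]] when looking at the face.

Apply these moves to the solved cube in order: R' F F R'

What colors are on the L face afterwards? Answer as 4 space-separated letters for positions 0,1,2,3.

After move 1 (R'): R=RRRR U=WBWB F=GWGW D=YGYG B=YBYB
After move 2 (F): F=GGWW U=WBOO R=WRBR D=RRYG L=OYOG
After move 3 (F): F=WGWG U=WBGY R=OROR D=BWYG L=OROR
After move 4 (R'): R=RROO U=WYGY F=WBWY D=BGYG B=GBWB
Query: L face = OROR

Answer: O R O R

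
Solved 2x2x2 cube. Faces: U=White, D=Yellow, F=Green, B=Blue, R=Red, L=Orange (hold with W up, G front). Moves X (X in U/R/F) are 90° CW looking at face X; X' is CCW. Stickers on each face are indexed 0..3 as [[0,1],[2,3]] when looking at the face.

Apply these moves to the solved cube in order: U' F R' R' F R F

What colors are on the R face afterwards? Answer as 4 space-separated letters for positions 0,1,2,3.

Answer: Y O B W

Derivation:
After move 1 (U'): U=WWWW F=OOGG R=GGRR B=RRBB L=BBOO
After move 2 (F): F=GOGO U=WWOB R=WGWR D=RGYY L=BYOY
After move 3 (R'): R=GRWW U=WBOR F=GWGB D=ROYO B=YRGB
After move 4 (R'): R=RWGW U=WGOY F=GBGR D=RWYB B=OROB
After move 5 (F): F=GGRB U=WGYY R=OWYW D=GRYB L=BROW
After move 6 (R): R=YOWW U=WGYB F=GRRB D=GOYO B=YRGB
After move 7 (F): F=RGBR U=WGWR R=YOBW D=WYYO L=BGOO
Query: R face = YOBW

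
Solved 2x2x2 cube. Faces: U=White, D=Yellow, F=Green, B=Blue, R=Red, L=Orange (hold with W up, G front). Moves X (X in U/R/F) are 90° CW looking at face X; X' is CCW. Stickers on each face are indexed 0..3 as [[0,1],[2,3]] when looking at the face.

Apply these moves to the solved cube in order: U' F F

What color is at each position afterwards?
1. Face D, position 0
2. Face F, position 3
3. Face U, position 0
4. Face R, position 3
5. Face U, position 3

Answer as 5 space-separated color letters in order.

Answer: W O W R Y

Derivation:
After move 1 (U'): U=WWWW F=OOGG R=GGRR B=RRBB L=BBOO
After move 2 (F): F=GOGO U=WWOB R=WGWR D=RGYY L=BYOY
After move 3 (F): F=GGOO U=WWYY R=OGBR D=WWYY L=BROG
Query 1: D[0] = W
Query 2: F[3] = O
Query 3: U[0] = W
Query 4: R[3] = R
Query 5: U[3] = Y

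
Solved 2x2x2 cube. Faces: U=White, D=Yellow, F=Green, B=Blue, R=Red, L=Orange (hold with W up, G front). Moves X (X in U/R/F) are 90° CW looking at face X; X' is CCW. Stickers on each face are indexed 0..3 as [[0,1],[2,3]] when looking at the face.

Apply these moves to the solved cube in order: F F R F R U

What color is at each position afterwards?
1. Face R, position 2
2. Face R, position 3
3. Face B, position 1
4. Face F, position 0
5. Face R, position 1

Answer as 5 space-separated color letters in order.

Answer: R O W G B

Derivation:
After move 1 (F): F=GGGG U=WWOO R=WRWR D=RRYY L=OYOY
After move 2 (F): F=GGGG U=WWYY R=OROR D=WWYY L=OROR
After move 3 (R): R=OORR U=WGYG F=GWGY D=WBYB B=YBWB
After move 4 (F): F=GGYW U=WGRR R=YOGR D=ROYB L=OWOB
After move 5 (R): R=GYRO U=WGRW F=GOYB D=RWYY B=RBGB
After move 6 (U): U=RWWG F=GYYB R=RBRO B=OWGB L=GOOB
Query 1: R[2] = R
Query 2: R[3] = O
Query 3: B[1] = W
Query 4: F[0] = G
Query 5: R[1] = B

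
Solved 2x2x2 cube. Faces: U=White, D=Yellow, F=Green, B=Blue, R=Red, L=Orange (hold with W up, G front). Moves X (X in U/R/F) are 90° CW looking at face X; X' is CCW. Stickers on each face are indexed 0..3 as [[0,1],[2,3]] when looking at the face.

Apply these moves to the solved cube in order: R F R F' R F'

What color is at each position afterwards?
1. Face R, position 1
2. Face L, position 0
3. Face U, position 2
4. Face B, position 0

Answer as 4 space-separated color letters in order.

After move 1 (R): R=RRRR U=WGWG F=GYGY D=YBYB B=WBWB
After move 2 (F): F=GGYY U=WGOO R=WRGR D=RRYB L=OYOB
After move 3 (R): R=GWRR U=WGOY F=GRYB D=RWYW B=OBGB
After move 4 (F'): F=RBGY U=WGGR R=WWRR D=YBYW L=OYOO
After move 5 (R): R=RWRW U=WBGY F=RBGW D=YGYO B=RBGB
After move 6 (F'): F=BWRG U=WBRR R=GWYW D=YOYO L=OYOG
Query 1: R[1] = W
Query 2: L[0] = O
Query 3: U[2] = R
Query 4: B[0] = R

Answer: W O R R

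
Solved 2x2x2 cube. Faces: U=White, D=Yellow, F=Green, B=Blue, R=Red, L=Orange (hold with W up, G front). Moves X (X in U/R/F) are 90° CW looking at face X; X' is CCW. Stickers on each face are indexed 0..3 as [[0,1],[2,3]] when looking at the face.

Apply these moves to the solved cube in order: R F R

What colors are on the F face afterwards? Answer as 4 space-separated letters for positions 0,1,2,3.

Answer: G R Y B

Derivation:
After move 1 (R): R=RRRR U=WGWG F=GYGY D=YBYB B=WBWB
After move 2 (F): F=GGYY U=WGOO R=WRGR D=RRYB L=OYOB
After move 3 (R): R=GWRR U=WGOY F=GRYB D=RWYW B=OBGB
Query: F face = GRYB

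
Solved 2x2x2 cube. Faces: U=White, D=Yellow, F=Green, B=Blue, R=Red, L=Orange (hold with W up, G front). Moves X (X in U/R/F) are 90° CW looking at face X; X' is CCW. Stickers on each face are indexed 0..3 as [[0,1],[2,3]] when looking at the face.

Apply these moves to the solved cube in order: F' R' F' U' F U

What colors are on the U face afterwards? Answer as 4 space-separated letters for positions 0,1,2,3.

After move 1 (F'): F=GGGG U=WWRR R=YRYR D=OOYY L=OWOW
After move 2 (R'): R=RRYY U=WBRB F=GWGR D=OGYG B=YBOB
After move 3 (F'): F=WRGG U=WBRY R=GROY D=WWYG L=OBOR
After move 4 (U'): U=BYWR F=OBGG R=WROY B=GROB L=YBOR
After move 5 (F): F=GOGB U=BYRB R=WRRY D=OWYG L=YWOW
After move 6 (U): U=RBBY F=WRGB R=GRRY B=YWOB L=GOOW
Query: U face = RBBY

Answer: R B B Y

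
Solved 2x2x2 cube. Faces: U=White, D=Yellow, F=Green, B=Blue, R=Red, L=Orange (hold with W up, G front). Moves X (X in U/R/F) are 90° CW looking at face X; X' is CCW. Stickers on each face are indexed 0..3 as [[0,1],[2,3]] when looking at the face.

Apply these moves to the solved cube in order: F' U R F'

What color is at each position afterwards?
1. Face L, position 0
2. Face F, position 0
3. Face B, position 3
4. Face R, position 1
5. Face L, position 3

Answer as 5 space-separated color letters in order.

After move 1 (F'): F=GGGG U=WWRR R=YRYR D=OOYY L=OWOW
After move 2 (U): U=RWRW F=YRGG R=BBYR B=OWBB L=GGOW
After move 3 (R): R=YBRB U=RRRG F=YOGY D=OBYO B=WWWB
After move 4 (F'): F=OYYG U=RRYR R=BBOB D=GWYO L=GGOR
Query 1: L[0] = G
Query 2: F[0] = O
Query 3: B[3] = B
Query 4: R[1] = B
Query 5: L[3] = R

Answer: G O B B R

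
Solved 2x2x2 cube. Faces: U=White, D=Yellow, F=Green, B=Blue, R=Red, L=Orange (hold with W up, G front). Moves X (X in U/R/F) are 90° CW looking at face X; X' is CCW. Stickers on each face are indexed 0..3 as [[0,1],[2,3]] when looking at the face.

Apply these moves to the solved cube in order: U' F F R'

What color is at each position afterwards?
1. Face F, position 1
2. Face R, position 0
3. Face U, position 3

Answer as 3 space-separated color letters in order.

Answer: W G R

Derivation:
After move 1 (U'): U=WWWW F=OOGG R=GGRR B=RRBB L=BBOO
After move 2 (F): F=GOGO U=WWOB R=WGWR D=RGYY L=BYOY
After move 3 (F): F=GGOO U=WWYY R=OGBR D=WWYY L=BROG
After move 4 (R'): R=GROB U=WBYR F=GWOY D=WGYO B=YRWB
Query 1: F[1] = W
Query 2: R[0] = G
Query 3: U[3] = R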